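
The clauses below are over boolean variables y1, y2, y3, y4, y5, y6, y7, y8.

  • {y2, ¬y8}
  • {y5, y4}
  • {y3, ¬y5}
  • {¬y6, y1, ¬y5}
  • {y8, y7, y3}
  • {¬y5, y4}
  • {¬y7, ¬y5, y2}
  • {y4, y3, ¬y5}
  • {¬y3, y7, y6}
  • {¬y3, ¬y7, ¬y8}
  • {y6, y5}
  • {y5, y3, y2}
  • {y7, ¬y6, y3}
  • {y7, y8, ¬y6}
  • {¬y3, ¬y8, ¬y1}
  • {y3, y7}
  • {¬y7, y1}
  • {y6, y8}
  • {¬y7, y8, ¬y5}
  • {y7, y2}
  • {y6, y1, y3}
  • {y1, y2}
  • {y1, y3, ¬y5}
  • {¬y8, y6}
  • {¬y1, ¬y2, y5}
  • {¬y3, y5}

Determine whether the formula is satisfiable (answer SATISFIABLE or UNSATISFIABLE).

UNSATISFIABLE

y3 = True:
  y7 = True:
    propagation gives y2=True, y8=False; an empty clause results — contradiction.
  y7 = False:
    propagation gives y6=True, y1=True, y8=True; an empty clause results — contradiction.
y3 = False:
  propagation gives y5=False, y4=True, y6=True, y2=True; an empty clause results — contradiction.
Every branch closes, so no satisfying assignment exists.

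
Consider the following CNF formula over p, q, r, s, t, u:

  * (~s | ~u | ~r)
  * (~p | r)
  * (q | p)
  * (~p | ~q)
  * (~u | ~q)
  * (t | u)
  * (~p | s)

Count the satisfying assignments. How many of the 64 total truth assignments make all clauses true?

The models are:
  p=0 q=1 r=0 s=0 t=1 u=0
  p=0 q=1 r=0 s=1 t=1 u=0
  p=0 q=1 r=1 s=0 t=1 u=0
  p=0 q=1 r=1 s=1 t=1 u=0
  p=1 q=0 r=1 s=1 t=1 u=0
That's 5 in total.

5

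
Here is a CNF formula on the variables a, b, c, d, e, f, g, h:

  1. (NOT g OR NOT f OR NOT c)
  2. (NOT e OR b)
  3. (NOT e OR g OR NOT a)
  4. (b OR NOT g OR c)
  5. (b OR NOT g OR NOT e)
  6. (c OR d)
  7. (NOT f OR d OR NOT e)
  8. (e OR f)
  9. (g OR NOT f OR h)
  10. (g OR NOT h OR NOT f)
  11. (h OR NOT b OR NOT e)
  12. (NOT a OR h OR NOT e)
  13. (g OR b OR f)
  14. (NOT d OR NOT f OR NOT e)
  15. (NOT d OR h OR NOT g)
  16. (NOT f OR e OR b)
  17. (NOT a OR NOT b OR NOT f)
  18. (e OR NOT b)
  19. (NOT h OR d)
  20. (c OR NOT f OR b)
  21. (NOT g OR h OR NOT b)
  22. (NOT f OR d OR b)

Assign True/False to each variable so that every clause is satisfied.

a = T, b = T, c = F, d = T, e = T, f = F, g = T, h = T

Set a = True and propagate.
Try b = True.
  then f is forced to False.
  then e is forced to True.
  then g is forced to True.
  then h is forced to True.
  then d is forced to True.
c is now unconstrained; take c = False.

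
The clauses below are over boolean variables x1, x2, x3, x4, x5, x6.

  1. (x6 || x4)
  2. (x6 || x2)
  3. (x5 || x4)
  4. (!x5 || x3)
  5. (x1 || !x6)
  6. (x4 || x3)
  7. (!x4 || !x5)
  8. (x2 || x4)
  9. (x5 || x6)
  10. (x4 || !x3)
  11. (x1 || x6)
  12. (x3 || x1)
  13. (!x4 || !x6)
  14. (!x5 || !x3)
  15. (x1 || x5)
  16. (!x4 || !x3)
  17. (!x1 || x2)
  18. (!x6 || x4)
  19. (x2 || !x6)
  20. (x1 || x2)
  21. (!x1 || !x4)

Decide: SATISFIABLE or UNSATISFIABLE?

UNSATISFIABLE

x4 = True:
  propagation gives x5=False, x6=True; an empty clause results — contradiction.
x4 = False:
  propagation gives x6=True; an empty clause results — contradiction.
Every branch closes, so no satisfying assignment exists.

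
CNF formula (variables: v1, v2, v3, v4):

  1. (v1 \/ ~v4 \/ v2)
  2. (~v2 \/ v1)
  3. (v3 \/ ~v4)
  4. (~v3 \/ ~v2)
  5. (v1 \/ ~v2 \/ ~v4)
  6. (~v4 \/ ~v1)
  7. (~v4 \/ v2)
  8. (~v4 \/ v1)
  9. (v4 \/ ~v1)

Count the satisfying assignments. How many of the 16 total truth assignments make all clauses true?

2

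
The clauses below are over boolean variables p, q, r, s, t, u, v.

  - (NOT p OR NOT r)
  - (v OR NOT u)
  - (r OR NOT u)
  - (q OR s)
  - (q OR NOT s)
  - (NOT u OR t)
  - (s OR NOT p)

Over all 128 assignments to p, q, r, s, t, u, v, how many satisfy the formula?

22

Case analysis on s and u:
  s=T, u=T: remaining (p,q,r,t,v) ∈ {(F,T,T,T,T)} — 1.
  s=T, u=F: t, v free; 3 ways for (p,q,r) × 2^2 = 12.
  s=F, u=T: remaining (p,q,r,t,v) ∈ {(F,T,T,T,T)} — 1.
  s=F, u=F: forces p=F; q=T; r, t, v free → 2^3 = 8.
Total: 1 + 12 + 1 + 8 = 22.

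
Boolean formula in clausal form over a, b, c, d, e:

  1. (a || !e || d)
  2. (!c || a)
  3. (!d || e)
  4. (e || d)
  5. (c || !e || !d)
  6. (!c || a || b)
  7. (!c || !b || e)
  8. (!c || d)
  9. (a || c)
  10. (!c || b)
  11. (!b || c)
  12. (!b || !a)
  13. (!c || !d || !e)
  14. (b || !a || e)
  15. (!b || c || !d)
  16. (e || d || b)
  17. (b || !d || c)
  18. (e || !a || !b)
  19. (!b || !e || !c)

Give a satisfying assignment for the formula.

Try a = True.
  then b is forced to False.
  then c is forced to False.
  then e is forced to True.
  then d is forced to False.
Check each clause:
  1. (d || !e || a) — a is true.
  2. (!c || a) — a is true.
  3. (e || !d) — !d is true.
  4. (d || e) — e is true.
  5. (!d || !e || c) — !d is true.
  6. (a || !c || b) — a is true.
  7. (!b || e || !c) — e is true.
  8. (!c || d) — !c is true.
  9. (a || c) — a is true.
  10. (b || !c) — !c is true.
  11. (!b || c) — !b is true.
  12. (!b || !a) — !b is true.
  13. (!c || !d || !e) — !d is true.
  14. (e || b || !a) — e is true.
  15. (!d || !b || c) — !d is true.
  16. (b || d || e) — e is true.
  17. (b || !d || c) — !d is true.
  18. (!a || e || !b) — e is true.
  19. (!c || !e || !b) — !c is true.

a=T, b=F, c=F, d=F, e=T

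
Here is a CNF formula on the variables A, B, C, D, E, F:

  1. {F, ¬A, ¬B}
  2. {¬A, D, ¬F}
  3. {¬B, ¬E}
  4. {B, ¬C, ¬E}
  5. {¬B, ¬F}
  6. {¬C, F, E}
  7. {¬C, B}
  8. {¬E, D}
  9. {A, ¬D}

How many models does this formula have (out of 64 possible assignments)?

Case analysis on B and E:
  B=1, E=1: a clause becomes empty — 0.
  B=1, E=0: remaining (A,C,D,F) ∈ {(0,0,0,0)} — 1.
  B=0, E=1: remaining (A,C,D,F) ∈ {(1,0,1,0); (1,0,1,1)} — 2.
  B=0, E=0: 5 of the 16 assignments to (A,C,D,F) work.
Total: 0 + 1 + 2 + 5 = 8.

8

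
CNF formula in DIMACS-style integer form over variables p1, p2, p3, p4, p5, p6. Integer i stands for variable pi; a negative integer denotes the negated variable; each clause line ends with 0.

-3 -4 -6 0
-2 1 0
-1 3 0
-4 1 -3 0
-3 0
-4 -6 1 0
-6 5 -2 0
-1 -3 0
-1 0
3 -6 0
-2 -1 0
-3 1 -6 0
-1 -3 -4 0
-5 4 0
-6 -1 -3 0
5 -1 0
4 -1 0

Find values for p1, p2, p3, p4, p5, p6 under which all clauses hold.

(~p3) is a unit clause, so p3 = False.
Unit propagation: (~p1) forces p1 = False.
The clause (~p2) is unit: p2 must be False.
The clause (~p6) is unit: p6 must be False.
Pure literal: p5 appears only negated; assign p5 = False.
p4 is now unconstrained; take p4 = False.
Every clause has at least one true literal under this assignment.

p1 = F, p2 = F, p3 = F, p4 = F, p5 = F, p6 = F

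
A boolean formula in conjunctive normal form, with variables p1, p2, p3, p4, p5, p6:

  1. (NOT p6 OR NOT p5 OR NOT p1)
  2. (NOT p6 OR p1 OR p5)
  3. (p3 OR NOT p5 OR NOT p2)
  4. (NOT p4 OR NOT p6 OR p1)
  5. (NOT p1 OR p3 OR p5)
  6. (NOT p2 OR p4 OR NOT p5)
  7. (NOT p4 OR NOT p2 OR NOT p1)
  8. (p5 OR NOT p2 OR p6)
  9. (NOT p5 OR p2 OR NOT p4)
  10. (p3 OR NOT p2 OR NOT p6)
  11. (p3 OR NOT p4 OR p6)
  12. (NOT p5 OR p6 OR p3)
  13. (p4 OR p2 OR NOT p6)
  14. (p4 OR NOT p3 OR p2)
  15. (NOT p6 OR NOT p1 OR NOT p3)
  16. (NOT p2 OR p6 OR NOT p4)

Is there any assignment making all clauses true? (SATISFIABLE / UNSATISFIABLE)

Branch on p1: take p1 = True.
The remaining clauses are satisfied by p2 = False, p3 = True, p4 = True, p5 = False, p6 = False.
Every clause has at least one true literal under this assignment.
So p1 = T, p2 = F, p3 = T, p4 = T, p5 = F, p6 = F is a satisfying assignment.

SATISFIABLE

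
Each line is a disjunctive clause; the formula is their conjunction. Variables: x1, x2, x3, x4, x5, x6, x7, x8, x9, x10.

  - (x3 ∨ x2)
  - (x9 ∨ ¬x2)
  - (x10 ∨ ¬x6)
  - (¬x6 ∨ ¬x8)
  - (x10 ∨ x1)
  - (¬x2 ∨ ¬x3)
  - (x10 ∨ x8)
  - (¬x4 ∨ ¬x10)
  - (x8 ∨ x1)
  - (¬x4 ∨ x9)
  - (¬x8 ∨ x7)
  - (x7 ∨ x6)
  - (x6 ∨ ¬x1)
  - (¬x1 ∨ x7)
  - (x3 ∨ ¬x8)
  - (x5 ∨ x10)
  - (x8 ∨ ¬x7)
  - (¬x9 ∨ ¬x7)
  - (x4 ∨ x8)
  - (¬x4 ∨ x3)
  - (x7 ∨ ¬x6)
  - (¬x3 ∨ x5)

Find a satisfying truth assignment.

x5 occurs only positively in the remaining clauses — set x5 = True.
Branch on x1: take x1 = False.
  then x10 is forced to True.
  then x4 is forced to False.
  then x8 is forced to True.
  then x6 is forced to False.
  then x7 is forced to True.
  then x3 is forced to True.
  then x2 is forced to False.
  then x9 is forced to False.
Check each clause:
  1. (x2 ∨ x3) — x3 is true.
  2. (¬x2 ∨ x9) — ¬x2 is true.
  3. (x10 ∨ ¬x6) — x10 is true.
  4. (¬x8 ∨ ¬x6) — ¬x6 is true.
  5. (x1 ∨ x10) — x10 is true.
  6. (¬x2 ∨ ¬x3) — ¬x2 is true.
  7. (x10 ∨ x8) — x8 is true.
  8. (¬x4 ∨ ¬x10) — ¬x4 is true.
  9. (x8 ∨ x1) — x8 is true.
  10. (x9 ∨ ¬x4) — ¬x4 is true.
  11. (¬x8 ∨ x7) — x7 is true.
  12. (x6 ∨ x7) — x7 is true.
  13. (x6 ∨ ¬x1) — ¬x1 is true.
  14. (¬x1 ∨ x7) — ¬x1 is true.
  15. (x3 ∨ ¬x8) — x3 is true.
  16. (x5 ∨ x10) — x10 is true.
  17. (x8 ∨ ¬x7) — x8 is true.
  18. (¬x7 ∨ ¬x9) — ¬x9 is true.
  19. (x4 ∨ x8) — x8 is true.
  20. (¬x4 ∨ x3) — x3 is true.
  21. (x7 ∨ ¬x6) — ¬x6 is true.
  22. (x5 ∨ ¬x3) — x5 is true.

x1 = False, x2 = False, x3 = True, x4 = False, x5 = True, x6 = False, x7 = True, x8 = True, x9 = False, x10 = True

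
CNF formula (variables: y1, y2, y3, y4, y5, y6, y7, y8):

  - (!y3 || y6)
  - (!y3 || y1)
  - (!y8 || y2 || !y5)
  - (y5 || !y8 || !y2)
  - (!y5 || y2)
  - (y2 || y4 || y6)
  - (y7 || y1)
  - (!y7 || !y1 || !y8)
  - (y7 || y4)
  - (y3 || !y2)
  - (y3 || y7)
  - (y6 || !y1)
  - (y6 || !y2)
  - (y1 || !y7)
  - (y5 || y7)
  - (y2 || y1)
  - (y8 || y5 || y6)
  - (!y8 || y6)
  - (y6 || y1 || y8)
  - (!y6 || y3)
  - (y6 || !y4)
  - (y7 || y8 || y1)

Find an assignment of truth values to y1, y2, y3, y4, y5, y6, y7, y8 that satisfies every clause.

Try y1 = True.
  then y6 is forced to True.
  then y3 is forced to True.
The remaining clauses are satisfied by y2 = True, y4 = False, y5 = True, y7 = True, y8 = False.
Every clause has at least one true literal under this assignment.

y1=1, y2=1, y3=1, y4=0, y5=1, y6=1, y7=1, y8=0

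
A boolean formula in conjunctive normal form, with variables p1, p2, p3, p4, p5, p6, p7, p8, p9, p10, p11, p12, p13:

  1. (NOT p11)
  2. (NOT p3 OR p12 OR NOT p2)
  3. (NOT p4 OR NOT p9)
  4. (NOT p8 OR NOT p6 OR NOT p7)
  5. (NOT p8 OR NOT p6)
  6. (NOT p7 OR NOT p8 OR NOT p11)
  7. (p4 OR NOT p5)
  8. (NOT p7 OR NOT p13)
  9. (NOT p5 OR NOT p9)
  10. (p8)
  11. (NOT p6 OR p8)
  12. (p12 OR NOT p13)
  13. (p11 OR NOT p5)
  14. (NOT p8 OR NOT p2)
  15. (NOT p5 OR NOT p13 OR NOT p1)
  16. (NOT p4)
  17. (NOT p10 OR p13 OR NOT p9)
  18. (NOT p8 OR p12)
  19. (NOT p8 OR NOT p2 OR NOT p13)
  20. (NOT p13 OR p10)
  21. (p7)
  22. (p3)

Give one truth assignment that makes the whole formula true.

(NOT p11) is a unit clause, so p11 = False.
The clause (p8) is unit: p8 must be True.
(NOT p6) is a unit clause, so p6 = False.
Unit propagation: (NOT p5) forces p5 = False.
Unit propagation: (NOT p2) forces p2 = False.
The clause (NOT p4) is unit: p4 must be False.
The clause (p12) is unit: p12 must be True.
(p7) is a unit clause, so p7 = True.
The clause (NOT p13) is unit: p13 must be False.
(p3) is a unit clause, so p3 = True.
p9 occurs only negated in the remaining clauses — set p9 = False.
p10 occurs only negated in the remaining clauses — set p10 = False.
p1 is now unconstrained; take p1 = False.

p1=0  p2=0  p3=1  p4=0  p5=0  p6=0  p7=1  p8=1  p9=0  p10=0  p11=0  p12=1  p13=0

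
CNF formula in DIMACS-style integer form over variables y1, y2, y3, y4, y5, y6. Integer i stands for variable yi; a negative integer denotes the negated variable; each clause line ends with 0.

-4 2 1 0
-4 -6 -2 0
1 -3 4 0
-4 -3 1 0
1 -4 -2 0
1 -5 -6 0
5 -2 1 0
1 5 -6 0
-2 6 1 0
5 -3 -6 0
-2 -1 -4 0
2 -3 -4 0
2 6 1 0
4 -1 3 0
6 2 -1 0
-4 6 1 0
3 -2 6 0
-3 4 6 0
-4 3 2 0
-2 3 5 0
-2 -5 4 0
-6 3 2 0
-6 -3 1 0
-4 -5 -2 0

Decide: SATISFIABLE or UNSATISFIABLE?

Try y1 = True.
Branch on y2: take y2 = False.
  then y6 is forced to True.
  then y3 is forced to True.
  then y5 is forced to True.
  then y4 is forced to False.
So y1=True, y2=False, y3=True, y4=False, y5=True, y6=True is a satisfying assignment.

SATISFIABLE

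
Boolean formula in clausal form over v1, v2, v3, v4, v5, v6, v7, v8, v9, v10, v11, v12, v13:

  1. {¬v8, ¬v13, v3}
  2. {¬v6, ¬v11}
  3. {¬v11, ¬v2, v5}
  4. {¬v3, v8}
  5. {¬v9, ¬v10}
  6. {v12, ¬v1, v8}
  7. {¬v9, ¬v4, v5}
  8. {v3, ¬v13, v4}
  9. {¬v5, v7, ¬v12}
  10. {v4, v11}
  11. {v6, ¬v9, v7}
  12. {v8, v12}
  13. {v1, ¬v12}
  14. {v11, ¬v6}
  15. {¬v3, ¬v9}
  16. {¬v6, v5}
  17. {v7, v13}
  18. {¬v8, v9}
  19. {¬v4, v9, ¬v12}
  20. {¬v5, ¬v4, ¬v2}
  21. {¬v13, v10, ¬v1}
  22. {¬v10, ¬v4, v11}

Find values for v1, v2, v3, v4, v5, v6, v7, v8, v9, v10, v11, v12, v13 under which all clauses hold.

Pure literal: v2 appears only negated; assign v2 = False.
Pure literal: v7 appears only positively; assign v7 = True.
Set v1 = False and propagate.
  then v12 is forced to False.
  then v8 is forced to True.
  then v9 is forced to True.
  then v10 is forced to False.
  then v3 is forced to False.
  then v13 is forced to False.
Try v4 = False.
  then v11 is forced to True.
  then v6 is forced to False.
v5 is now unconstrained; take v5 = False.

v1 = False, v2 = False, v3 = False, v4 = False, v5 = False, v6 = False, v7 = True, v8 = True, v9 = True, v10 = False, v11 = True, v12 = False, v13 = False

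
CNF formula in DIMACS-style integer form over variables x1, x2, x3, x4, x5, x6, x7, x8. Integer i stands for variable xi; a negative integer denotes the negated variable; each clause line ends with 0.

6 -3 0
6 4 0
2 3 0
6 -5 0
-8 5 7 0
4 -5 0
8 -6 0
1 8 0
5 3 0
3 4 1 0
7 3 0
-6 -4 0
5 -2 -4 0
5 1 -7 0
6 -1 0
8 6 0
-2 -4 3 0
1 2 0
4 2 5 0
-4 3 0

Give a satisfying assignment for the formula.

x1=T  x2=T  x3=T  x4=F  x5=F  x6=T  x7=T  x8=T

Set x1 = True and propagate.
  then x6 is forced to True.
  then x8 is forced to True.
  then x4 is forced to False.
  then x5 is forced to False.
  then x7 is forced to True.
  then x3 is forced to True.
  then x2 is forced to True.
Every clause has at least one true literal under this assignment.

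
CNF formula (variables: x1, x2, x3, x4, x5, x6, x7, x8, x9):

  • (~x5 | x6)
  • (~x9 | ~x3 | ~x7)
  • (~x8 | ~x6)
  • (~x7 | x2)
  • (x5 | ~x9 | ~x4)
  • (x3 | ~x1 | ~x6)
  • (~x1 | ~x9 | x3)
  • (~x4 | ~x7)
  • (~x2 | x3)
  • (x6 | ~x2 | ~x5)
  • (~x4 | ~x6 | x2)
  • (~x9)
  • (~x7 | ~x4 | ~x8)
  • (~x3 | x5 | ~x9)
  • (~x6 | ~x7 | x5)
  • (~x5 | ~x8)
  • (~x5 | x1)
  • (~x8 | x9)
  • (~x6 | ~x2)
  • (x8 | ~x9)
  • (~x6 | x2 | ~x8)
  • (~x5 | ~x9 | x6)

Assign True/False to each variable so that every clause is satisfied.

x1=1  x2=1  x3=1  x4=0  x5=0  x6=0  x7=0  x8=0  x9=0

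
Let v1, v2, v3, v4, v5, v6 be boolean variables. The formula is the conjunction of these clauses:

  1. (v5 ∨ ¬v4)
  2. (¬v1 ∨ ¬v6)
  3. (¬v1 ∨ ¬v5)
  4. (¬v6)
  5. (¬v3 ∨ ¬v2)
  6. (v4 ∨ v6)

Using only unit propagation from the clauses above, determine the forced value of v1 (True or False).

False

(¬v6) is a unit clause: v6 = False.
In (v6 ∨ v4), v6 is now false; v4 must hold, so v4 = True.
From (v5 ∨ ¬v4) and v4 = True: v5 = True.
In (¬v1 ∨ ¬v5), ¬v5 is now false; ¬v1 must hold, so v1 = False.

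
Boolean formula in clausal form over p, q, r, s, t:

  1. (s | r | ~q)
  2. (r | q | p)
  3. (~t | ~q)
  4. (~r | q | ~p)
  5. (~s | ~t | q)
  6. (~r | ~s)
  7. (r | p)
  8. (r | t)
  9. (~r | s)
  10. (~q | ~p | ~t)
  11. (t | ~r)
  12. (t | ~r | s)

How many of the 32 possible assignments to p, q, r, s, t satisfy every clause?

Satisfying assignments:
  p=1 q=0 r=0 s=0 t=1
That's 1 in total.

1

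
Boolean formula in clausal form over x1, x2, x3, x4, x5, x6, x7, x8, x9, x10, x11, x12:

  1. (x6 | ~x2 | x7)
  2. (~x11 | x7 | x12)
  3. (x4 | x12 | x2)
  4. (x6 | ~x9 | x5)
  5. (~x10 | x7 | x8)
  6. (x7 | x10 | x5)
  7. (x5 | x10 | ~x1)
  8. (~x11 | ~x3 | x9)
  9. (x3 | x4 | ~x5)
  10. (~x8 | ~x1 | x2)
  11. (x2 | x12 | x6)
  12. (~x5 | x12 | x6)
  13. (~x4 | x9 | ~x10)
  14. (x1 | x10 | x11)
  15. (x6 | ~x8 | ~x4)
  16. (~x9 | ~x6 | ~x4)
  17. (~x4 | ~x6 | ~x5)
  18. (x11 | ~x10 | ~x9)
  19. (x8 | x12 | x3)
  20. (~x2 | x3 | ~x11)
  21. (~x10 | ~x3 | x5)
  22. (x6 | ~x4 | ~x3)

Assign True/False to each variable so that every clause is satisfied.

Pure literal: x7 appears only positively; assign x7 = True.
Pure literal: x12 appears only positively; assign x12 = True.
Branch on x1: take x1 = True.
Branch on x2: take x2 = False.
  then x8 is forced to False.
Set x3 = True and propagate.
For the remaining variables, x4 = False, x5 = True, x6 = True, x9 = False, x10 = True, x11 = False works.

x1=True, x2=False, x3=True, x4=False, x5=True, x6=True, x7=True, x8=False, x9=False, x10=True, x11=False, x12=True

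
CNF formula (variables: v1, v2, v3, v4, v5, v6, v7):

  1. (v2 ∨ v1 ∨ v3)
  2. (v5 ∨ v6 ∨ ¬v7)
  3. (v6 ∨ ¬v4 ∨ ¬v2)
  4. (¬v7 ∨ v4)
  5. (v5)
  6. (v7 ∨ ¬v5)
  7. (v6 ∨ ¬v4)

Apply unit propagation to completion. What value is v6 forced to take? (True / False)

True

(v5) is a unit clause: v5 = True.
From (¬v5 ∨ v7) and v5 = True: v7 = True.
(¬v7 ∨ v4) with v7 = True leaves only v4, so v4 = True.
(¬v4 ∨ v6): since v4 = True, the clause reduces to (v6). v6 = True.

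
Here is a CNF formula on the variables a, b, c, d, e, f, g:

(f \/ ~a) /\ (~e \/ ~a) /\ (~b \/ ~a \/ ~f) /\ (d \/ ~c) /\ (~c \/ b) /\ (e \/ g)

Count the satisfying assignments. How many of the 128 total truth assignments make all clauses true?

32

Case analysis on a and b:
  a=T, b=T: a clause becomes empty — 0.
  a=T, b=F: remaining (c,d,e,f,g) ∈ {(F,F,F,T,T); (F,T,F,T,T)} — 2.
  a=F, b=T: f free; 9 ways for (c,d,e,g) × 2^1 = 18.
  a=F, b=F: d, f free; 3 ways for (c,e,g) × 2^2 = 12.
Total: 0 + 2 + 18 + 12 = 32.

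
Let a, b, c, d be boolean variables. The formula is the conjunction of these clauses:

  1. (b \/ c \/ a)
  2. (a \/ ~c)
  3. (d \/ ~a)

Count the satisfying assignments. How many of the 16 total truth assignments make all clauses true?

Satisfying assignments:
  a=0 b=1 c=0 d=0
  a=0 b=1 c=0 d=1
  a=1 b=0 c=0 d=1
  a=1 b=0 c=1 d=1
  a=1 b=1 c=0 d=1
  a=1 b=1 c=1 d=1
Count: 6.

6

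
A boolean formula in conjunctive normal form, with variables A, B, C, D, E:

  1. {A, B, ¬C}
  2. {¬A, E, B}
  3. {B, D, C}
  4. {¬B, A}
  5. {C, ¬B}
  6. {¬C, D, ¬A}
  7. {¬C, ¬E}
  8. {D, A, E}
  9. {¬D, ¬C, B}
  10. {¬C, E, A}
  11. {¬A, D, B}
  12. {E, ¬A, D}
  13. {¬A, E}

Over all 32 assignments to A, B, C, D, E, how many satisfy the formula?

3

The models are:
  A=0 B=0 C=0 D=1 E=0
  A=0 B=0 C=0 D=1 E=1
  A=1 B=0 C=0 D=1 E=1
Count: 3.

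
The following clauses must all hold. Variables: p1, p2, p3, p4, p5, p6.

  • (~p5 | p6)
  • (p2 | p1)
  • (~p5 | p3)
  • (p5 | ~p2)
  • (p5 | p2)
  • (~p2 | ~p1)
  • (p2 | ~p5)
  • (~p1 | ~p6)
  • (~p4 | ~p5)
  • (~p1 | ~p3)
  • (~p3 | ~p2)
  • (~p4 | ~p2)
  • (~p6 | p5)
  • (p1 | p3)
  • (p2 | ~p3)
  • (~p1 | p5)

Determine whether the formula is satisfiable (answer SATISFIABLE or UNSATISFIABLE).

UNSATISFIABLE

p2 = True:
  propagation gives p5=True, p6=True, p3=True; an empty clause results — contradiction.
p2 = False:
  propagation gives p1=True, p5=True; an empty clause results — contradiction.
Every branch closes, so no satisfying assignment exists.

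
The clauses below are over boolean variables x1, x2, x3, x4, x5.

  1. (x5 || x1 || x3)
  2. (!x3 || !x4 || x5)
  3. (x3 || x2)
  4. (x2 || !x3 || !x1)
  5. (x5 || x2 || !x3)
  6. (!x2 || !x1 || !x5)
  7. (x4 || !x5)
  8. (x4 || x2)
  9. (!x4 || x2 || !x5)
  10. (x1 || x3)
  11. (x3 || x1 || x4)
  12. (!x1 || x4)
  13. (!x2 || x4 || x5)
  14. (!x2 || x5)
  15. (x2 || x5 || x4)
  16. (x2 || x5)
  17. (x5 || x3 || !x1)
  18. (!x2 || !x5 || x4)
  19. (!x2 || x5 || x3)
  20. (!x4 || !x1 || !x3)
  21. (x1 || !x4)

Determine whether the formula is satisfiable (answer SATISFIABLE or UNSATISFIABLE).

UNSATISFIABLE

x5 = True:
  propagation gives x4=True, x2=True, x1=False; an empty clause results — contradiction.
x5 = False:
  propagation gives x2=False; an empty clause results — contradiction.
Every branch closes, so no satisfying assignment exists.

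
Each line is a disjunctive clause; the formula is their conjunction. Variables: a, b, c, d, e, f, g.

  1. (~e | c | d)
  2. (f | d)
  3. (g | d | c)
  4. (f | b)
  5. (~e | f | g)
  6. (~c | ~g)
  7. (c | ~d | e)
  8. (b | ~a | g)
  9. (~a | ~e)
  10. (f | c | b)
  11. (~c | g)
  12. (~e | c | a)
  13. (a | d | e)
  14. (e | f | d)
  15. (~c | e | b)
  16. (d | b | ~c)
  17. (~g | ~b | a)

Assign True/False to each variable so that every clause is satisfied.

a=True, b=False, c=False, d=False, e=False, f=True, g=True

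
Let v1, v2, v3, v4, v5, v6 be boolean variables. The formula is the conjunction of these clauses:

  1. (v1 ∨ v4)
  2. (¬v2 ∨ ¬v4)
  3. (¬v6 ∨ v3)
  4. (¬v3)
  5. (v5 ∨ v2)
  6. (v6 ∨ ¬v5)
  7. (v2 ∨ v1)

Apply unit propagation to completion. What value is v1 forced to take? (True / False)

True

(¬v3) is a unit clause: v3 = False.
In (v3 ∨ ¬v6), v3 is now false; ¬v6 must hold, so v6 = False.
From (¬v5 ∨ v6) and v6 = False: v5 = False.
In (v5 ∨ v2), v5 is now false; v2 must hold, so v2 = True.
(¬v4 ∨ ¬v2) with v2 = True leaves only ¬v4, so v4 = False.
From (v1 ∨ v4) and v4 = False: v1 = True.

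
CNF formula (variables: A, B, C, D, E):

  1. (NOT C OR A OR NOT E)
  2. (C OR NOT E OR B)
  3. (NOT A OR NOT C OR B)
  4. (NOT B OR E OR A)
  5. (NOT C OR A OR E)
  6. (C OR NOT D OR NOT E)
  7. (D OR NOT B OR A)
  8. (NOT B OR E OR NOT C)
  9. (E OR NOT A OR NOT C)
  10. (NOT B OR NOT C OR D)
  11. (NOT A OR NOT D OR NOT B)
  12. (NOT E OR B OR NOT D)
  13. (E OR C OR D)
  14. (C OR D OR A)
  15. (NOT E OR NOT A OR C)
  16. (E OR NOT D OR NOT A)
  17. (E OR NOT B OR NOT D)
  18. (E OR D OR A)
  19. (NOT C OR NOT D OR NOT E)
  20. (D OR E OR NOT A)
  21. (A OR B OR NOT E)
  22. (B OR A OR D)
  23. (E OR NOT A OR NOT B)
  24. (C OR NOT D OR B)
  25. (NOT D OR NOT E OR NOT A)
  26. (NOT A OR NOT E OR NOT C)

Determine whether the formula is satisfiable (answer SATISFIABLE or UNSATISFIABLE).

E = True:
  A = True:
    propagation gives C=True; an empty clause results — contradiction.
  A = False:
    propagation gives C=False, B=True, D=False; an empty clause results — contradiction.
E = False:
  A = True:
    propagation gives C=False, D=True; an empty clause results — contradiction.
  A = False:
    propagation gives B=False, C=False, D=True; an empty clause results — contradiction.
Every branch closes, so no satisfying assignment exists.

UNSATISFIABLE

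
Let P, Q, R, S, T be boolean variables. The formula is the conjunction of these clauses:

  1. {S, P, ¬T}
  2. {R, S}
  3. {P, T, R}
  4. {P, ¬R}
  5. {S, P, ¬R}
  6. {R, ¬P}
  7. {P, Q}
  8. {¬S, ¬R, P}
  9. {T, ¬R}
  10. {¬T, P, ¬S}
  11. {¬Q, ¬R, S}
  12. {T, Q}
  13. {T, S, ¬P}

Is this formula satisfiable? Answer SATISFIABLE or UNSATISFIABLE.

SATISFIABLE

Branch on P: take P = True.
  then R is forced to True.
  then T is forced to True.
Try Q = False.
S is now unconstrained; take S = True.
So P=T, Q=F, R=T, S=T, T=T is a satisfying assignment.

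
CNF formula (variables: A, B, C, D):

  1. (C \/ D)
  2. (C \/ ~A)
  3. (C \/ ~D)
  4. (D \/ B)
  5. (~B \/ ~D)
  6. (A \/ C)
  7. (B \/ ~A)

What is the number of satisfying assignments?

Satisfying assignments:
  A=F B=F C=T D=T
  A=F B=T C=T D=F
  A=T B=T C=T D=F
That's 3 in total.

3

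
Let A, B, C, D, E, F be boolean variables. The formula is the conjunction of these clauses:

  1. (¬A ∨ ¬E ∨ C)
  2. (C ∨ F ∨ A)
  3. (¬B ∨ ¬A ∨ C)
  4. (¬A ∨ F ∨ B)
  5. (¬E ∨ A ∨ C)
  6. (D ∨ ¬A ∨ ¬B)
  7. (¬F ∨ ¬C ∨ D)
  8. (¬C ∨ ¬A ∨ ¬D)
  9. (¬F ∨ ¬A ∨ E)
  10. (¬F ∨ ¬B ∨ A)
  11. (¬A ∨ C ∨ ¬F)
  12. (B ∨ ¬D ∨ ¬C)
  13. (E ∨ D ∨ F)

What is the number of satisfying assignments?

6

The models are:
  A=F B=F C=F D=F E=F F=T
  A=F B=F C=F D=T E=F F=T
  A=F B=F C=T D=F E=T F=F
  A=F B=T C=T D=F E=T F=F
  A=F B=T C=T D=T E=F F=F
  A=F B=T C=T D=T E=T F=F
Count: 6.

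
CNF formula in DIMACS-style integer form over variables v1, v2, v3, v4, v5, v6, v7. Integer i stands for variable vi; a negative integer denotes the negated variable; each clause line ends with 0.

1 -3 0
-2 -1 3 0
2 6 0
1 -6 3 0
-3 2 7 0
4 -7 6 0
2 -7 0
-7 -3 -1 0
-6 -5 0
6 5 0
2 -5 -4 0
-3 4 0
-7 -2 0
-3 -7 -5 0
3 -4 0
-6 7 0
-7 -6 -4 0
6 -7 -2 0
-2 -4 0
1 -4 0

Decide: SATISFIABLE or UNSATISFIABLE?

SATISFIABLE

Set v1 = False and propagate.
  then v3 is forced to False.
  then v6 is forced to False.
  then v2 is forced to True.
  then v5 is forced to True.
  then v7 is forced to False.
  then v4 is forced to False.
So v1=F, v2=T, v3=F, v4=F, v5=T, v6=F, v7=F is a satisfying assignment.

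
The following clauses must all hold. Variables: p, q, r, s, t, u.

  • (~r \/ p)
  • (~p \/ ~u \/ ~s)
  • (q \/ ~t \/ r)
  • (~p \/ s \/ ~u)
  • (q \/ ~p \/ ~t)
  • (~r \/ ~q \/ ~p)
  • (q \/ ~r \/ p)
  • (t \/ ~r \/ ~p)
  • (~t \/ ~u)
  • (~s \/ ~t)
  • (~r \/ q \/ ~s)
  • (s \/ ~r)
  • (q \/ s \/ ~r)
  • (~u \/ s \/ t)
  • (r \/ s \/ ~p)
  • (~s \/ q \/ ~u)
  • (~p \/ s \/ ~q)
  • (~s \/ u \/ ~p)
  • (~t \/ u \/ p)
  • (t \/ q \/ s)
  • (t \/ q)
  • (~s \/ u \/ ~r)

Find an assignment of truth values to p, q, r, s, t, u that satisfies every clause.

p=False, q=True, r=False, s=False, t=False, u=False

Check each clause:
  1. (~r \/ p) — ~r is true.
  2. (~p \/ ~u \/ ~s) — ~u is true.
  3. (q \/ ~t \/ r) — q is true.
  4. (~u \/ ~p \/ s) — ~u is true.
  5. (q \/ ~t \/ ~p) — q is true.
  6. (~p \/ ~q \/ ~r) — ~r is true.
  7. (p \/ ~r \/ q) — q is true.
  8. (~r \/ ~p \/ t) — ~r is true.
  9. (~u \/ ~t) — ~u is true.
  10. (~s \/ ~t) — ~t is true.
  11. (~r \/ ~s \/ q) — q is true.
  12. (s \/ ~r) — ~r is true.
  13. (q \/ ~r \/ s) — q is true.
  14. (s \/ ~u \/ t) — ~u is true.
  15. (~p \/ r \/ s) — ~p is true.
  16. (q \/ ~s \/ ~u) — ~u is true.
  17. (~p \/ ~q \/ s) — ~p is true.
  18. (u \/ ~p \/ ~s) — ~s is true.
  19. (~t \/ p \/ u) — ~t is true.
  20. (t \/ q \/ s) — q is true.
  21. (t \/ q) — q is true.
  22. (u \/ ~s \/ ~r) — ~s is true.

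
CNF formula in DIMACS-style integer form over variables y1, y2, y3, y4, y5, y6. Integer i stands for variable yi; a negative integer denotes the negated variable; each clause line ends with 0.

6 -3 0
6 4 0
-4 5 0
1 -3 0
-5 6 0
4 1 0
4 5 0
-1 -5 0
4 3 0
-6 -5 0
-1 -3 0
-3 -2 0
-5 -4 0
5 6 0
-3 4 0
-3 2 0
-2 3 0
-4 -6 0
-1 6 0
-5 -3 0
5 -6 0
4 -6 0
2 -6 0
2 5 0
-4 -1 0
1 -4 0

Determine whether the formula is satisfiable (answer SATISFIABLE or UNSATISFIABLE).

y4 = True:
  propagation gives y5=True; an empty clause results — contradiction.
y4 = False:
  propagation gives y6=True; an empty clause results — contradiction.
Every branch closes, so no satisfying assignment exists.

UNSATISFIABLE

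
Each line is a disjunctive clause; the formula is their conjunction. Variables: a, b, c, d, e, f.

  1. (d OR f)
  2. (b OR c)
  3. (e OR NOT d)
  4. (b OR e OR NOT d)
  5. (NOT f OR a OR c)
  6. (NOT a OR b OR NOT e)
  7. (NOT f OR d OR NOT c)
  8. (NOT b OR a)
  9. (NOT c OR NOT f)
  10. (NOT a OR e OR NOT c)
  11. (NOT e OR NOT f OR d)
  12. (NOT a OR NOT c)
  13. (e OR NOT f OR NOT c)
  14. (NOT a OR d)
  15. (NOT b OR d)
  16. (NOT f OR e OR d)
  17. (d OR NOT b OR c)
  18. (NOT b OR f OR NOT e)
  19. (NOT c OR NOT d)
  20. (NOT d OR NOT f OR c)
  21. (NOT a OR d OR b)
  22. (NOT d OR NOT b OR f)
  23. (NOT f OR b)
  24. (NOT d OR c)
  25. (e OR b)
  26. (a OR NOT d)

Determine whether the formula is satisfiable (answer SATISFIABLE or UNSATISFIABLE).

UNSATISFIABLE

d = True:
  propagation gives e=True, c=False; an empty clause results — contradiction.
d = False:
  propagation gives f=True, c=False, b=True; an empty clause results — contradiction.
Every branch closes, so no satisfying assignment exists.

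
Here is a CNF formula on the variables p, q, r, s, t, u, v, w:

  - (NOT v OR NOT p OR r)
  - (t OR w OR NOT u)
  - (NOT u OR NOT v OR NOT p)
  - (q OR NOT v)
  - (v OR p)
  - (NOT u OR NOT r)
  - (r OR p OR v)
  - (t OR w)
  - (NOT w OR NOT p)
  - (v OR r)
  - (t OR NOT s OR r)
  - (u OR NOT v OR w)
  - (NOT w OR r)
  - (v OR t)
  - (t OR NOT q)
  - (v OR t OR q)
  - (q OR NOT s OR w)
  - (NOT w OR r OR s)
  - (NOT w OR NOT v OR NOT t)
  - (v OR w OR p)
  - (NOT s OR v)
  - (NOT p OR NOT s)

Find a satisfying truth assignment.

p=True, q=True, r=True, s=False, t=True, u=False, v=False, w=False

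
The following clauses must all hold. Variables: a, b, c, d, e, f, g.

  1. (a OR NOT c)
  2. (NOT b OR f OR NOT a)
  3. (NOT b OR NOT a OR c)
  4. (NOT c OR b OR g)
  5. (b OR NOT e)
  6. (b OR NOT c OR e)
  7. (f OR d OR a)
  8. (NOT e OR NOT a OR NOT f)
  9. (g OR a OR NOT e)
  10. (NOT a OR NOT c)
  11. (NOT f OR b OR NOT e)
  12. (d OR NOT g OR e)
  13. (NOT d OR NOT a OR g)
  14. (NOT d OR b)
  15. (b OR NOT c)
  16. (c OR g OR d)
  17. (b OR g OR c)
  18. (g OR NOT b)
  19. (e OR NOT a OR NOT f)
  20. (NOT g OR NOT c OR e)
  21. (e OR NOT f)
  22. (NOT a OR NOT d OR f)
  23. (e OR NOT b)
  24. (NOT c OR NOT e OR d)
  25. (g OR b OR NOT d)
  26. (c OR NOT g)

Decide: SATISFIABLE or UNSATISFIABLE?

UNSATISFIABLE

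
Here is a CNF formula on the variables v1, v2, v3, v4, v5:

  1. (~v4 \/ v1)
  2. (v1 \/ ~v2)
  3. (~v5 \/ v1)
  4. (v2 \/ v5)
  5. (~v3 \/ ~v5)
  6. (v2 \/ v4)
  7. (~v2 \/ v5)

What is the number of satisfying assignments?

3

Satisfying assignments:
  v1=T v2=F v3=F v4=T v5=T
  v1=T v2=T v3=F v4=F v5=T
  v1=T v2=T v3=F v4=T v5=T
Count: 3.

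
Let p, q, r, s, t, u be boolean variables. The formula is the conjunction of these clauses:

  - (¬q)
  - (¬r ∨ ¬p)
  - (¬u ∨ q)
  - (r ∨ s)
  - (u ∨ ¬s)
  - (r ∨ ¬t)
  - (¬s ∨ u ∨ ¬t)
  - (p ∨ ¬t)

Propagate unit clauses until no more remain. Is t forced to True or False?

(¬q) is a unit clause: q = False.
From (¬u ∨ q) and q = False: u = False.
In (u ∨ ¬s), u is now false; ¬s must hold, so s = False.
In (r ∨ s), s is now false; r must hold, so r = True.
From (¬r ∨ ¬p) and r = True: p = False.
From (p ∨ ¬t) and p = False: t = False.

False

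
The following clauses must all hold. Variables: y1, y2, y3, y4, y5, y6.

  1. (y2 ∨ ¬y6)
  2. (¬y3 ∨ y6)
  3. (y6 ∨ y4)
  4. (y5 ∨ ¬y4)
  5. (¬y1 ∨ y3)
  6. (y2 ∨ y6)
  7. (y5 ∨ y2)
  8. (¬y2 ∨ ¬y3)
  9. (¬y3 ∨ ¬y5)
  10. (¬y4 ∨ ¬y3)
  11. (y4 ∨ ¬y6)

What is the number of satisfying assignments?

The models are:
  y1=0 y2=1 y3=0 y4=1 y5=1 y6=0
  y1=0 y2=1 y3=0 y4=1 y5=1 y6=1
Count: 2.

2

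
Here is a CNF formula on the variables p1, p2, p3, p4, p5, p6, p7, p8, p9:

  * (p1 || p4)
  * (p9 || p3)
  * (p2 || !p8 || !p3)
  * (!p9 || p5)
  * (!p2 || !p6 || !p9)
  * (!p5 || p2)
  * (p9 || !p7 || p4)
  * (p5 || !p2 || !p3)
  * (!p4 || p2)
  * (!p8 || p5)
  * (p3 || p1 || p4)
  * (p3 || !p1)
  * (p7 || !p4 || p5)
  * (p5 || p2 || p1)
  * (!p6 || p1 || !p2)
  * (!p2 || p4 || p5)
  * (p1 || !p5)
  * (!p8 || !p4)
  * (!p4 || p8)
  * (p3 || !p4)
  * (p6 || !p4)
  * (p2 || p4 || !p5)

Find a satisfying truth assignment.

p1=True, p2=True, p3=True, p4=False, p5=True, p6=False, p7=False, p8=True, p9=True

Check each clause:
  1. (p4 || p1) — p1 is true.
  2. (p9 || p3) — p9 is true.
  3. (!p8 || p2 || !p3) — p2 is true.
  4. (!p9 || p5) — p5 is true.
  5. (!p6 || !p2 || !p9) — !p6 is true.
  6. (!p5 || p2) — p2 is true.
  7. (!p7 || p9 || p4) — p9 is true.
  8. (p5 || !p2 || !p3) — p5 is true.
  9. (p2 || !p4) — p2 is true.
  10. (!p8 || p5) — p5 is true.
  11. (p1 || p3 || p4) — p1 is true.
  12. (!p1 || p3) — p3 is true.
  13. (p7 || p5 || !p4) — !p4 is true.
  14. (p1 || p2 || p5) — p1 is true.
  15. (!p2 || p1 || !p6) — p1 is true.
  16. (p5 || !p2 || p4) — p5 is true.
  17. (p1 || !p5) — p1 is true.
  18. (!p8 || !p4) — !p4 is true.
  19. (p8 || !p4) — p8 is true.
  20. (!p4 || p3) — p3 is true.
  21. (p6 || !p4) — !p4 is true.
  22. (p4 || p2 || !p5) — p2 is true.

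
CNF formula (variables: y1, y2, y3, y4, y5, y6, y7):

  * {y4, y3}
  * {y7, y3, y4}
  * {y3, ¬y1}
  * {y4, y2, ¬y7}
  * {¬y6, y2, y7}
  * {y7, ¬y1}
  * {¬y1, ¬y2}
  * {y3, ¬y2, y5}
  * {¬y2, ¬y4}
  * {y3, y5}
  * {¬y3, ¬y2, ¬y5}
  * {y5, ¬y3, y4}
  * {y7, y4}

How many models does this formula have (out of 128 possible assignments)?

13

Case analysis on y3 and y2:
  y3=T, y2=T: a clause becomes empty — 0.
  y3=T, y2=F: y5 free; 5 ways for (y1,y4,y6,y7) × 2^1 = 10.
  y3=F, y2=T: a clause becomes empty — 0.
  y3=F, y2=F: remaining (y1,y4,y5,y6,y7) ∈ {(F,T,T,F,F); (F,T,T,F,T); (F,T,T,T,T)} — 3.
Total: 0 + 10 + 0 + 3 = 13.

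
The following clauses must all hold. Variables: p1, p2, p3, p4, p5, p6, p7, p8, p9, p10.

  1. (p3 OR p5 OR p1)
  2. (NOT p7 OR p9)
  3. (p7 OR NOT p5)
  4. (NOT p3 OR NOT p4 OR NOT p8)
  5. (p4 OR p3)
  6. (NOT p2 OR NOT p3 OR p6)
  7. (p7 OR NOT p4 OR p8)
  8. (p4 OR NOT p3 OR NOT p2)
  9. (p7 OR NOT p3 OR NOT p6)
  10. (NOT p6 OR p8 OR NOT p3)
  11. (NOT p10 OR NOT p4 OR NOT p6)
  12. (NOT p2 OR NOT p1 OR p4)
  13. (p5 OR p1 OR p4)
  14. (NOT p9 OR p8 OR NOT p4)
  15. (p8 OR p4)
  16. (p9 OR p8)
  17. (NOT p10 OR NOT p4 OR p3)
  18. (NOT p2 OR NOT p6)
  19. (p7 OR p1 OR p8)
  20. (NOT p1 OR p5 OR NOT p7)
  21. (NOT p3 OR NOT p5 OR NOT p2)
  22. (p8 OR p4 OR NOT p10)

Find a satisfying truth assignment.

p1=F, p2=F, p3=F, p4=T, p5=T, p6=F, p7=T, p8=T, p9=T, p10=F

Pure literal: p2 appears only negated; assign p2 = False.
Pure literal: p10 appears only negated; assign p10 = False.
Try p1 = False.
Branch on p3: take p3 = False.
  then p5 is forced to True.
  then p7 is forced to True.
  then p9 is forced to True.
  then p4 is forced to True.
  then p8 is forced to True.
p6 is now unconstrained; take p6 = False.
Every clause has at least one true literal under this assignment.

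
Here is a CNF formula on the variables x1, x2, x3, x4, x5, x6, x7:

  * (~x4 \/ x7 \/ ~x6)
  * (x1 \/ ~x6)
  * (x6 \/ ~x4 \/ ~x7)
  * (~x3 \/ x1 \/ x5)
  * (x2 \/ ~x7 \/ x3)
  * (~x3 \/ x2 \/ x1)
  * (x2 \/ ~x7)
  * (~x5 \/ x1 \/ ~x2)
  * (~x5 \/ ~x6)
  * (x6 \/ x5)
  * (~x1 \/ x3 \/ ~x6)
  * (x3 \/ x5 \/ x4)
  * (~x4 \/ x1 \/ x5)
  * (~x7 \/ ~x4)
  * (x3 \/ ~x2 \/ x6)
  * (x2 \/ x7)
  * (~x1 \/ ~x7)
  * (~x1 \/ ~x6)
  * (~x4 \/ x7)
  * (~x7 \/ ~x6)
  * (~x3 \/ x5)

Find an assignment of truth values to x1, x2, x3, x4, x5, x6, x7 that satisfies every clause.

Set x1 = True and propagate.
  then x7 is forced to False.
  then x2 is forced to True.
  then x6 is forced to False.
  then x5 is forced to True.
  then x3 is forced to True.
  then x4 is forced to False.
Every clause has at least one true literal under this assignment.
Check each clause:
  1. (~x6 \/ x7 \/ ~x4) — ~x6 is true.
  2. (x1 \/ ~x6) — x1 is true.
  3. (~x7 \/ ~x4 \/ x6) — ~x7 is true.
  4. (~x3 \/ x5 \/ x1) — x1 is true.
  5. (x2 \/ x3 \/ ~x7) — ~x7 is true.
  6. (~x3 \/ x2 \/ x1) — x1 is true.
  7. (~x7 \/ x2) — ~x7 is true.
  8. (~x2 \/ ~x5 \/ x1) — x1 is true.
  9. (~x5 \/ ~x6) — ~x6 is true.
  10. (x5 \/ x6) — x5 is true.
  11. (~x6 \/ x3 \/ ~x1) — ~x6 is true.
  12. (x4 \/ x3 \/ x5) — x3 is true.
  13. (x1 \/ ~x4 \/ x5) — x1 is true.
  14. (~x7 \/ ~x4) — ~x7 is true.
  15. (~x2 \/ x3 \/ x6) — x3 is true.
  16. (x7 \/ x2) — x2 is true.
  17. (~x1 \/ ~x7) — ~x7 is true.
  18. (~x6 \/ ~x1) — ~x6 is true.
  19. (~x4 \/ x7) — ~x4 is true.
  20. (~x6 \/ ~x7) — ~x7 is true.
  21. (~x3 \/ x5) — x5 is true.

x1 = T  x2 = T  x3 = T  x4 = F  x5 = T  x6 = F  x7 = F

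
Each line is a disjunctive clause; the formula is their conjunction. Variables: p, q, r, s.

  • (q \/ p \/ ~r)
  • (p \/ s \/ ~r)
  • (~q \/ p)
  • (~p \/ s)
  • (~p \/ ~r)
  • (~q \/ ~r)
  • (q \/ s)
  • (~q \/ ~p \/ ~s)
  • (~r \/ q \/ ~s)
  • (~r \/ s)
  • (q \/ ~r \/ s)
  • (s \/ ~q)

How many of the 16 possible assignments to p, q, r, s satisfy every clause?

2

Satisfying assignments:
  p=F q=F r=F s=T
  p=T q=F r=F s=T
Count: 2.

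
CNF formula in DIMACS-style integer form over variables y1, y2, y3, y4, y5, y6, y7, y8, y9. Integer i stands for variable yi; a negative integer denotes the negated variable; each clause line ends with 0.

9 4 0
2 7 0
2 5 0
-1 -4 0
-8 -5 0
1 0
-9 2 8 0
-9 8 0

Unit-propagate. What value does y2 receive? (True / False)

True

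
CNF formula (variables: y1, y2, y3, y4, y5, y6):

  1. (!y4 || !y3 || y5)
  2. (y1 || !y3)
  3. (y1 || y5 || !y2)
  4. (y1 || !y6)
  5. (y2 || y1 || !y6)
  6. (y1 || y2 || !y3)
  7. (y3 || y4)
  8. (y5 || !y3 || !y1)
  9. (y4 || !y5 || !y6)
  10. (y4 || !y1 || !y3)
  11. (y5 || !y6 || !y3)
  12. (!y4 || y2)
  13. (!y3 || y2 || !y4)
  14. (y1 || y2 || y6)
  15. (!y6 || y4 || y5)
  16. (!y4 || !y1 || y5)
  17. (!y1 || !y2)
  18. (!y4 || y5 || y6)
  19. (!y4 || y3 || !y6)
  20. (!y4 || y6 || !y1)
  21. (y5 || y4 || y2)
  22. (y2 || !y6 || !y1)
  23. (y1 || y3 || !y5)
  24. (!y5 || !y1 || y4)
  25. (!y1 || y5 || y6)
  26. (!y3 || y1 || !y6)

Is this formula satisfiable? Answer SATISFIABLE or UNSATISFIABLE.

UNSATISFIABLE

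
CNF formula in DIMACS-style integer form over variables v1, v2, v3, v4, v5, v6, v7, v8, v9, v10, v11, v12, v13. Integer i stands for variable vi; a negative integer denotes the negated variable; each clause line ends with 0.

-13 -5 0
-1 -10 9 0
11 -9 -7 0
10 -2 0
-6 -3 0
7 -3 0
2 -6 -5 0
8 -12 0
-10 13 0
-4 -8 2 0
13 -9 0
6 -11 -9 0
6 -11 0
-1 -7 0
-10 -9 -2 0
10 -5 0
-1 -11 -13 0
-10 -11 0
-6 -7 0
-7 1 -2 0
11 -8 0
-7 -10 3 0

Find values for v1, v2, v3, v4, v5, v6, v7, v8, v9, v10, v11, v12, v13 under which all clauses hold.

v1=F  v2=F  v3=F  v4=F  v5=F  v6=T  v7=F  v8=F  v9=F  v10=F  v11=F  v12=F  v13=F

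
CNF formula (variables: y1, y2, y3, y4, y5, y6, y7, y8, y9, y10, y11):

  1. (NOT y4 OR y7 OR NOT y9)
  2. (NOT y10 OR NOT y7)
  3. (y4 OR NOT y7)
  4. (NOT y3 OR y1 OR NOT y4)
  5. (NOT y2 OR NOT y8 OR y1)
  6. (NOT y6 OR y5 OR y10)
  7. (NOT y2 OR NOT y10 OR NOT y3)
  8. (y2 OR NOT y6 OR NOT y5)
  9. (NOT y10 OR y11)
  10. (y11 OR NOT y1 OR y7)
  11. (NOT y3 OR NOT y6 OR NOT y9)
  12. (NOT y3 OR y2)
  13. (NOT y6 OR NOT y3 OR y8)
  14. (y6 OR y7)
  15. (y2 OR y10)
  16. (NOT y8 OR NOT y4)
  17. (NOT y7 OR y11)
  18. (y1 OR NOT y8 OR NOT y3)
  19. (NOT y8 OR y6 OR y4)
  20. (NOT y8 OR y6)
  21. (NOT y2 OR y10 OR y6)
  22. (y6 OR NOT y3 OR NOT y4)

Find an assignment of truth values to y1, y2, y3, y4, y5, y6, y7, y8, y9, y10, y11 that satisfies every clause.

y3 occurs only negated in the remaining clauses — set y3 = False.
Pure literal: y9 appears only negated; assign y9 = False.
Try y1 = False.
Branch on y2: take y2 = False.
  then y10 is forced to True.
  then y7 is forced to False.
  then y11 is forced to True.
  then y6 is forced to True.
  then y5 is forced to False.
Set y4 = False and propagate.
y8 is now unconstrained; take y8 = True.
Every clause has at least one true literal under this assignment.
Check each clause:
  1. (NOT y4 OR y7 OR NOT y9) — NOT y4 is true.
  2. (NOT y7 OR NOT y10) — NOT y7 is true.
  3. (y4 OR NOT y7) — NOT y7 is true.
  4. (NOT y3 OR NOT y4 OR y1) — NOT y4 is true.
  5. (NOT y8 OR NOT y2 OR y1) — NOT y2 is true.
  6. (y5 OR NOT y6 OR y10) — y10 is true.
  7. (NOT y3 OR NOT y2 OR NOT y10) — NOT y3 is true.
  8. (y2 OR NOT y5 OR NOT y6) — NOT y5 is true.
  9. (NOT y10 OR y11) — y11 is true.
  10. (y7 OR y11 OR NOT y1) — y11 is true.
  11. (NOT y9 OR NOT y3 OR NOT y6) — NOT y3 is true.
  12. (y2 OR NOT y3) — NOT y3 is true.
  13. (y8 OR NOT y6 OR NOT y3) — y8 is true.
  14. (y7 OR y6) — y6 is true.
  15. (y10 OR y2) — y10 is true.
  16. (NOT y4 OR NOT y8) — NOT y4 is true.
  17. (y11 OR NOT y7) — NOT y7 is true.
  18. (y1 OR NOT y8 OR NOT y3) — NOT y3 is true.
  19. (y4 OR NOT y8 OR y6) — y6 is true.
  20. (NOT y8 OR y6) — y6 is true.
  21. (y6 OR NOT y2 OR y10) — y10 is true.
  22. (y6 OR NOT y4 OR NOT y3) — NOT y4 is true.

y1=False, y2=False, y3=False, y4=False, y5=False, y6=True, y7=False, y8=True, y9=False, y10=True, y11=True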